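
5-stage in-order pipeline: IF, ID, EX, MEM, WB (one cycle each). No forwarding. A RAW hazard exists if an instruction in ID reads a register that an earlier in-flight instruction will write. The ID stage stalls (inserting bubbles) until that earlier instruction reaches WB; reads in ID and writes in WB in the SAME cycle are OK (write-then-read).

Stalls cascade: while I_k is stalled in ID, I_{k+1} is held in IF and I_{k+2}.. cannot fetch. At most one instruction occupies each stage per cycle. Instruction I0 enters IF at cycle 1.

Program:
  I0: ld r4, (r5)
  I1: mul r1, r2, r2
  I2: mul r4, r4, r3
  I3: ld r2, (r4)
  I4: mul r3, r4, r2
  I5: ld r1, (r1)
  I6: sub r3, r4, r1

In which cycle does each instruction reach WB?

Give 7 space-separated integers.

Answer: 5 6 8 11 14 15 18

Derivation:
I0 ld r4 <- r5: IF@1 ID@2 stall=0 (-) EX@3 MEM@4 WB@5
I1 mul r1 <- r2,r2: IF@2 ID@3 stall=0 (-) EX@4 MEM@5 WB@6
I2 mul r4 <- r4,r3: IF@3 ID@4 stall=1 (RAW on I0.r4 (WB@5)) EX@6 MEM@7 WB@8
I3 ld r2 <- r4: IF@4 ID@6 stall=2 (RAW on I2.r4 (WB@8)) EX@9 MEM@10 WB@11
I4 mul r3 <- r4,r2: IF@6 ID@9 stall=2 (RAW on I3.r2 (WB@11)) EX@12 MEM@13 WB@14
I5 ld r1 <- r1: IF@9 ID@12 stall=0 (-) EX@13 MEM@14 WB@15
I6 sub r3 <- r4,r1: IF@12 ID@13 stall=2 (RAW on I5.r1 (WB@15)) EX@16 MEM@17 WB@18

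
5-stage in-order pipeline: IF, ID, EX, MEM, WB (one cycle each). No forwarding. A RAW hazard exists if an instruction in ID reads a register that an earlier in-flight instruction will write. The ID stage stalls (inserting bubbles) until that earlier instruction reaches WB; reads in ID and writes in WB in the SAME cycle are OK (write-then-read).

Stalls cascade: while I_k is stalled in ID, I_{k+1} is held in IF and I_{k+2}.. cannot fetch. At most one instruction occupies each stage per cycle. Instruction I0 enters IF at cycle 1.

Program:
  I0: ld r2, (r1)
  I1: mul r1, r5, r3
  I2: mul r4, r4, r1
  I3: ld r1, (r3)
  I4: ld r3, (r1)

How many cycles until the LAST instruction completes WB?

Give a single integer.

I0 ld r2 <- r1: IF@1 ID@2 stall=0 (-) EX@3 MEM@4 WB@5
I1 mul r1 <- r5,r3: IF@2 ID@3 stall=0 (-) EX@4 MEM@5 WB@6
I2 mul r4 <- r4,r1: IF@3 ID@4 stall=2 (RAW on I1.r1 (WB@6)) EX@7 MEM@8 WB@9
I3 ld r1 <- r3: IF@4 ID@7 stall=0 (-) EX@8 MEM@9 WB@10
I4 ld r3 <- r1: IF@7 ID@8 stall=2 (RAW on I3.r1 (WB@10)) EX@11 MEM@12 WB@13

Answer: 13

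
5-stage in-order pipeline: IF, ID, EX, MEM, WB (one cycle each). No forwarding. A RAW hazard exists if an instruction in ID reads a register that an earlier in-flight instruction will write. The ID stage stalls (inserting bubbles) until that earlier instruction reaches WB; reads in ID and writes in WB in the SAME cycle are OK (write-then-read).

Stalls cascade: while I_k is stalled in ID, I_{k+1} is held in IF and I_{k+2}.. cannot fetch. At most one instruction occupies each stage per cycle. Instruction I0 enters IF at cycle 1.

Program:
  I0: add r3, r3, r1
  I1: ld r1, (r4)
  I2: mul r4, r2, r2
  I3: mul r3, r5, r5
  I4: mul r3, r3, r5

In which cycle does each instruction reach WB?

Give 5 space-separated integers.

I0 add r3 <- r3,r1: IF@1 ID@2 stall=0 (-) EX@3 MEM@4 WB@5
I1 ld r1 <- r4: IF@2 ID@3 stall=0 (-) EX@4 MEM@5 WB@6
I2 mul r4 <- r2,r2: IF@3 ID@4 stall=0 (-) EX@5 MEM@6 WB@7
I3 mul r3 <- r5,r5: IF@4 ID@5 stall=0 (-) EX@6 MEM@7 WB@8
I4 mul r3 <- r3,r5: IF@5 ID@6 stall=2 (RAW on I3.r3 (WB@8)) EX@9 MEM@10 WB@11

Answer: 5 6 7 8 11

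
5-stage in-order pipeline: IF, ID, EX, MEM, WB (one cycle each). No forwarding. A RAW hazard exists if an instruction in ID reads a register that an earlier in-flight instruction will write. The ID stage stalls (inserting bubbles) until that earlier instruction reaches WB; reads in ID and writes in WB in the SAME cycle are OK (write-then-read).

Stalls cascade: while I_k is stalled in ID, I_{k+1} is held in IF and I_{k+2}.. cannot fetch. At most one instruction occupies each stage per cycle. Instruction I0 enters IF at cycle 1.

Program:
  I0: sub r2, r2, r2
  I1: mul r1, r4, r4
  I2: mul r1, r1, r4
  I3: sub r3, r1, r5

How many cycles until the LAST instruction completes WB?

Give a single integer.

Answer: 12

Derivation:
I0 sub r2 <- r2,r2: IF@1 ID@2 stall=0 (-) EX@3 MEM@4 WB@5
I1 mul r1 <- r4,r4: IF@2 ID@3 stall=0 (-) EX@4 MEM@5 WB@6
I2 mul r1 <- r1,r4: IF@3 ID@4 stall=2 (RAW on I1.r1 (WB@6)) EX@7 MEM@8 WB@9
I3 sub r3 <- r1,r5: IF@4 ID@7 stall=2 (RAW on I2.r1 (WB@9)) EX@10 MEM@11 WB@12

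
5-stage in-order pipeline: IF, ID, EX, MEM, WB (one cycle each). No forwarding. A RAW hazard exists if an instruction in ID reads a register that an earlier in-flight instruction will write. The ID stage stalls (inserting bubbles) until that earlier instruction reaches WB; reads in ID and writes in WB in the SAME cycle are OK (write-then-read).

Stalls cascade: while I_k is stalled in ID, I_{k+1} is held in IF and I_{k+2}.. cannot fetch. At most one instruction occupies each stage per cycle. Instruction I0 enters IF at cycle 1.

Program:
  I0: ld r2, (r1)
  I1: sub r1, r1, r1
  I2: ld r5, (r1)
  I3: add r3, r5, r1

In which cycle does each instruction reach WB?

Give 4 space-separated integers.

Answer: 5 6 9 12

Derivation:
I0 ld r2 <- r1: IF@1 ID@2 stall=0 (-) EX@3 MEM@4 WB@5
I1 sub r1 <- r1,r1: IF@2 ID@3 stall=0 (-) EX@4 MEM@5 WB@6
I2 ld r5 <- r1: IF@3 ID@4 stall=2 (RAW on I1.r1 (WB@6)) EX@7 MEM@8 WB@9
I3 add r3 <- r5,r1: IF@4 ID@7 stall=2 (RAW on I2.r5 (WB@9)) EX@10 MEM@11 WB@12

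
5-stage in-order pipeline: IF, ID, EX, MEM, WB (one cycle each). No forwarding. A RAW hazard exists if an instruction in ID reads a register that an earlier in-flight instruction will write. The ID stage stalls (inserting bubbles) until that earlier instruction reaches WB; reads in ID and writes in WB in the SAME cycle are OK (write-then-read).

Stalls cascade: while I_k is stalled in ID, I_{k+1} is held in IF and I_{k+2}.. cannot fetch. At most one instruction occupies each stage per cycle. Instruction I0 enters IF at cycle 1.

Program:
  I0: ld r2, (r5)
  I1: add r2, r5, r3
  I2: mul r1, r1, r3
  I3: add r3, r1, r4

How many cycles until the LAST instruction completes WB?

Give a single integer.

Answer: 10

Derivation:
I0 ld r2 <- r5: IF@1 ID@2 stall=0 (-) EX@3 MEM@4 WB@5
I1 add r2 <- r5,r3: IF@2 ID@3 stall=0 (-) EX@4 MEM@5 WB@6
I2 mul r1 <- r1,r3: IF@3 ID@4 stall=0 (-) EX@5 MEM@6 WB@7
I3 add r3 <- r1,r4: IF@4 ID@5 stall=2 (RAW on I2.r1 (WB@7)) EX@8 MEM@9 WB@10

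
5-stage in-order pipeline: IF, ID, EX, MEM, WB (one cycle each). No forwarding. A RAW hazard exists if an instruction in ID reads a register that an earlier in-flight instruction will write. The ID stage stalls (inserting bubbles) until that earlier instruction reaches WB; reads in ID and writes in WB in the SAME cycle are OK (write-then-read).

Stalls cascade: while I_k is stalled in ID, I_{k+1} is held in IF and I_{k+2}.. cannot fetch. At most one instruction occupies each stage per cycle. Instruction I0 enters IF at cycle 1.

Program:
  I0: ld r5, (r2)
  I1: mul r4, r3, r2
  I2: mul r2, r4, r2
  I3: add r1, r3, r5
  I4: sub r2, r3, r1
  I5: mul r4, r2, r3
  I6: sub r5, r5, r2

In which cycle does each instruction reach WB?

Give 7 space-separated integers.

I0 ld r5 <- r2: IF@1 ID@2 stall=0 (-) EX@3 MEM@4 WB@5
I1 mul r4 <- r3,r2: IF@2 ID@3 stall=0 (-) EX@4 MEM@5 WB@6
I2 mul r2 <- r4,r2: IF@3 ID@4 stall=2 (RAW on I1.r4 (WB@6)) EX@7 MEM@8 WB@9
I3 add r1 <- r3,r5: IF@4 ID@7 stall=0 (-) EX@8 MEM@9 WB@10
I4 sub r2 <- r3,r1: IF@7 ID@8 stall=2 (RAW on I3.r1 (WB@10)) EX@11 MEM@12 WB@13
I5 mul r4 <- r2,r3: IF@8 ID@11 stall=2 (RAW on I4.r2 (WB@13)) EX@14 MEM@15 WB@16
I6 sub r5 <- r5,r2: IF@11 ID@14 stall=0 (-) EX@15 MEM@16 WB@17

Answer: 5 6 9 10 13 16 17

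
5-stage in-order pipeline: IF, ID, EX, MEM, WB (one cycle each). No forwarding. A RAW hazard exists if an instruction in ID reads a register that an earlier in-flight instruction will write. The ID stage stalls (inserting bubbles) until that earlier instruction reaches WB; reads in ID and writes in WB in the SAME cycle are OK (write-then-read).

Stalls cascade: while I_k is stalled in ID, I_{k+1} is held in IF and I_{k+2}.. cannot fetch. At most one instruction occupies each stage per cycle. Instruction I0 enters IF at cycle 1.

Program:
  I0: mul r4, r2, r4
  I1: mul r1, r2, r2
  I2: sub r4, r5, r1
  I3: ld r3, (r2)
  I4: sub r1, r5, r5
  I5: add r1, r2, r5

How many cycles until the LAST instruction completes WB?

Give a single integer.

Answer: 12

Derivation:
I0 mul r4 <- r2,r4: IF@1 ID@2 stall=0 (-) EX@3 MEM@4 WB@5
I1 mul r1 <- r2,r2: IF@2 ID@3 stall=0 (-) EX@4 MEM@5 WB@6
I2 sub r4 <- r5,r1: IF@3 ID@4 stall=2 (RAW on I1.r1 (WB@6)) EX@7 MEM@8 WB@9
I3 ld r3 <- r2: IF@4 ID@7 stall=0 (-) EX@8 MEM@9 WB@10
I4 sub r1 <- r5,r5: IF@7 ID@8 stall=0 (-) EX@9 MEM@10 WB@11
I5 add r1 <- r2,r5: IF@8 ID@9 stall=0 (-) EX@10 MEM@11 WB@12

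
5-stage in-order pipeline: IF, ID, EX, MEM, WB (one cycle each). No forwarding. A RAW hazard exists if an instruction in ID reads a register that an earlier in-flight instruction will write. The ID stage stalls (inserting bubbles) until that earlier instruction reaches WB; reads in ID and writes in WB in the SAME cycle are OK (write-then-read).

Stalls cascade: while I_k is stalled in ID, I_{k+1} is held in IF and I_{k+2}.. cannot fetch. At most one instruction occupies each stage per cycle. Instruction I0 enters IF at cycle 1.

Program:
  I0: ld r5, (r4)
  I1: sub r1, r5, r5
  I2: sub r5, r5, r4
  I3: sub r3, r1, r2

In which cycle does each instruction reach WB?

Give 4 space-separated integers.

I0 ld r5 <- r4: IF@1 ID@2 stall=0 (-) EX@3 MEM@4 WB@5
I1 sub r1 <- r5,r5: IF@2 ID@3 stall=2 (RAW on I0.r5 (WB@5)) EX@6 MEM@7 WB@8
I2 sub r5 <- r5,r4: IF@3 ID@6 stall=0 (-) EX@7 MEM@8 WB@9
I3 sub r3 <- r1,r2: IF@6 ID@7 stall=1 (RAW on I1.r1 (WB@8)) EX@9 MEM@10 WB@11

Answer: 5 8 9 11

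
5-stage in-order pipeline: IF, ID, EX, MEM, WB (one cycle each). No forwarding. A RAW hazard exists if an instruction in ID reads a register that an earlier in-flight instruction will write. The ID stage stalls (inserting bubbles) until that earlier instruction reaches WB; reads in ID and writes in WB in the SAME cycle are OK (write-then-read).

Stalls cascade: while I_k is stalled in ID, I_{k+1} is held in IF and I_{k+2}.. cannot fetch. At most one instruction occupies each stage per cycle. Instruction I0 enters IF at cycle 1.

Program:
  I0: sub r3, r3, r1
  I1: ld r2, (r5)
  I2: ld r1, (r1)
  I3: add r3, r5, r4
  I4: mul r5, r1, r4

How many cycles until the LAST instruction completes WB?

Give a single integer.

I0 sub r3 <- r3,r1: IF@1 ID@2 stall=0 (-) EX@3 MEM@4 WB@5
I1 ld r2 <- r5: IF@2 ID@3 stall=0 (-) EX@4 MEM@5 WB@6
I2 ld r1 <- r1: IF@3 ID@4 stall=0 (-) EX@5 MEM@6 WB@7
I3 add r3 <- r5,r4: IF@4 ID@5 stall=0 (-) EX@6 MEM@7 WB@8
I4 mul r5 <- r1,r4: IF@5 ID@6 stall=1 (RAW on I2.r1 (WB@7)) EX@8 MEM@9 WB@10

Answer: 10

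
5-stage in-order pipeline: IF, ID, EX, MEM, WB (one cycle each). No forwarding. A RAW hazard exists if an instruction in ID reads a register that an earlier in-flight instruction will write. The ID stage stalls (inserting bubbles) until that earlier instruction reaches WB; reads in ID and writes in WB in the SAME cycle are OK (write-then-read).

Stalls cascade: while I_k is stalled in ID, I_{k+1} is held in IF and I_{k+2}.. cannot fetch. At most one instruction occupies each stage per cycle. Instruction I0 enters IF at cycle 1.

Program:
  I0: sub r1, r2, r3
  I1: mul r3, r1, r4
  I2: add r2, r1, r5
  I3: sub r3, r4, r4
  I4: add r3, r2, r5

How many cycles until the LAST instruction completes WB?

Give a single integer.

I0 sub r1 <- r2,r3: IF@1 ID@2 stall=0 (-) EX@3 MEM@4 WB@5
I1 mul r3 <- r1,r4: IF@2 ID@3 stall=2 (RAW on I0.r1 (WB@5)) EX@6 MEM@7 WB@8
I2 add r2 <- r1,r5: IF@3 ID@6 stall=0 (-) EX@7 MEM@8 WB@9
I3 sub r3 <- r4,r4: IF@6 ID@7 stall=0 (-) EX@8 MEM@9 WB@10
I4 add r3 <- r2,r5: IF@7 ID@8 stall=1 (RAW on I2.r2 (WB@9)) EX@10 MEM@11 WB@12

Answer: 12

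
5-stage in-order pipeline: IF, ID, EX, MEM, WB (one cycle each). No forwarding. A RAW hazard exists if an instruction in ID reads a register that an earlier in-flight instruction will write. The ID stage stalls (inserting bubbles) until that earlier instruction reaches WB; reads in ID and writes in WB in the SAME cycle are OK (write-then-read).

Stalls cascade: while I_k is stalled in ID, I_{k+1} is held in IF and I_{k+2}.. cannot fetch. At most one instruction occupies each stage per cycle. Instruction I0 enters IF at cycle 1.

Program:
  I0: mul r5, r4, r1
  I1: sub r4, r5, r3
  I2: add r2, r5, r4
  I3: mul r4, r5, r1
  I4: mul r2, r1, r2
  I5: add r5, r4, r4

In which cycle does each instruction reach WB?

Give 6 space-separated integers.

Answer: 5 8 11 12 14 15

Derivation:
I0 mul r5 <- r4,r1: IF@1 ID@2 stall=0 (-) EX@3 MEM@4 WB@5
I1 sub r4 <- r5,r3: IF@2 ID@3 stall=2 (RAW on I0.r5 (WB@5)) EX@6 MEM@7 WB@8
I2 add r2 <- r5,r4: IF@3 ID@6 stall=2 (RAW on I1.r4 (WB@8)) EX@9 MEM@10 WB@11
I3 mul r4 <- r5,r1: IF@6 ID@9 stall=0 (-) EX@10 MEM@11 WB@12
I4 mul r2 <- r1,r2: IF@9 ID@10 stall=1 (RAW on I2.r2 (WB@11)) EX@12 MEM@13 WB@14
I5 add r5 <- r4,r4: IF@10 ID@12 stall=0 (-) EX@13 MEM@14 WB@15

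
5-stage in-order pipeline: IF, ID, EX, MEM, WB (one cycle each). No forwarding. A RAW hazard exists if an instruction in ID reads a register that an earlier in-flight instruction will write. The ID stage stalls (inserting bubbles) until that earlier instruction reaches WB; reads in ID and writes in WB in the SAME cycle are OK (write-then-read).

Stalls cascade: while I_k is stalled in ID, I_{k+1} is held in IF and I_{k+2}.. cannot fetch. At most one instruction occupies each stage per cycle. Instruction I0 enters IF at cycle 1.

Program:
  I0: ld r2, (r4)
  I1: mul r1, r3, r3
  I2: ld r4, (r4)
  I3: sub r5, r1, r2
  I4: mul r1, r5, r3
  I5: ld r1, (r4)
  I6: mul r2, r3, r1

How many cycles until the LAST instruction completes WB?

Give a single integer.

I0 ld r2 <- r4: IF@1 ID@2 stall=0 (-) EX@3 MEM@4 WB@5
I1 mul r1 <- r3,r3: IF@2 ID@3 stall=0 (-) EX@4 MEM@5 WB@6
I2 ld r4 <- r4: IF@3 ID@4 stall=0 (-) EX@5 MEM@6 WB@7
I3 sub r5 <- r1,r2: IF@4 ID@5 stall=1 (RAW on I1.r1 (WB@6)) EX@7 MEM@8 WB@9
I4 mul r1 <- r5,r3: IF@5 ID@7 stall=2 (RAW on I3.r5 (WB@9)) EX@10 MEM@11 WB@12
I5 ld r1 <- r4: IF@7 ID@10 stall=0 (-) EX@11 MEM@12 WB@13
I6 mul r2 <- r3,r1: IF@10 ID@11 stall=2 (RAW on I5.r1 (WB@13)) EX@14 MEM@15 WB@16

Answer: 16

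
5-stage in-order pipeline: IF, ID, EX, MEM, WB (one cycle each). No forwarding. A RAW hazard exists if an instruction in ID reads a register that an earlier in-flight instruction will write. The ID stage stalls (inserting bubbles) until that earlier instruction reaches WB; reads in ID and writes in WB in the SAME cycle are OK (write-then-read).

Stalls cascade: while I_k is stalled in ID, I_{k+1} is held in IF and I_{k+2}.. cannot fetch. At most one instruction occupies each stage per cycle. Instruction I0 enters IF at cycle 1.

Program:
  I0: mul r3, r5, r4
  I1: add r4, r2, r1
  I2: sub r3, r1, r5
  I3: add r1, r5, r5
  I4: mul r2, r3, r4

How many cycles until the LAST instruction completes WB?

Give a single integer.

Answer: 10

Derivation:
I0 mul r3 <- r5,r4: IF@1 ID@2 stall=0 (-) EX@3 MEM@4 WB@5
I1 add r4 <- r2,r1: IF@2 ID@3 stall=0 (-) EX@4 MEM@5 WB@6
I2 sub r3 <- r1,r5: IF@3 ID@4 stall=0 (-) EX@5 MEM@6 WB@7
I3 add r1 <- r5,r5: IF@4 ID@5 stall=0 (-) EX@6 MEM@7 WB@8
I4 mul r2 <- r3,r4: IF@5 ID@6 stall=1 (RAW on I2.r3 (WB@7)) EX@8 MEM@9 WB@10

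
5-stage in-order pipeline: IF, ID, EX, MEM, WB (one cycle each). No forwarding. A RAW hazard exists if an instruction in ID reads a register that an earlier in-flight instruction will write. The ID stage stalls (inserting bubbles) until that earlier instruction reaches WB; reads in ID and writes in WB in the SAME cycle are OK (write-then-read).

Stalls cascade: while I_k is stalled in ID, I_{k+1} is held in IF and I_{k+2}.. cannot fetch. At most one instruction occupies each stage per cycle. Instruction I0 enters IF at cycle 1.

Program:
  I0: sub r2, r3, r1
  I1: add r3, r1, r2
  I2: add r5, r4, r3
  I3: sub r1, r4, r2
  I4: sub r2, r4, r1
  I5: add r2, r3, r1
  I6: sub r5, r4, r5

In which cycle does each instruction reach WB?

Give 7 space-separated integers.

Answer: 5 8 11 12 15 16 17

Derivation:
I0 sub r2 <- r3,r1: IF@1 ID@2 stall=0 (-) EX@3 MEM@4 WB@5
I1 add r3 <- r1,r2: IF@2 ID@3 stall=2 (RAW on I0.r2 (WB@5)) EX@6 MEM@7 WB@8
I2 add r5 <- r4,r3: IF@3 ID@6 stall=2 (RAW on I1.r3 (WB@8)) EX@9 MEM@10 WB@11
I3 sub r1 <- r4,r2: IF@6 ID@9 stall=0 (-) EX@10 MEM@11 WB@12
I4 sub r2 <- r4,r1: IF@9 ID@10 stall=2 (RAW on I3.r1 (WB@12)) EX@13 MEM@14 WB@15
I5 add r2 <- r3,r1: IF@10 ID@13 stall=0 (-) EX@14 MEM@15 WB@16
I6 sub r5 <- r4,r5: IF@13 ID@14 stall=0 (-) EX@15 MEM@16 WB@17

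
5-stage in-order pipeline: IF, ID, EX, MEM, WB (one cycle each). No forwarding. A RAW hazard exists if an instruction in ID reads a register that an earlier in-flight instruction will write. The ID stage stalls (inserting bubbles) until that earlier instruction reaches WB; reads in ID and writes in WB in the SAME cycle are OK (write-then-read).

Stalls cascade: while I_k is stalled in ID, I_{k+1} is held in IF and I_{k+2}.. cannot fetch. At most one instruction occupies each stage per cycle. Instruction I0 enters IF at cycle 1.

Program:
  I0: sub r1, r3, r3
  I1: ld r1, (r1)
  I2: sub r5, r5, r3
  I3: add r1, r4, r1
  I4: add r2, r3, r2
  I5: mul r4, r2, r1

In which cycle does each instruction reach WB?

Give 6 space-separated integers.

I0 sub r1 <- r3,r3: IF@1 ID@2 stall=0 (-) EX@3 MEM@4 WB@5
I1 ld r1 <- r1: IF@2 ID@3 stall=2 (RAW on I0.r1 (WB@5)) EX@6 MEM@7 WB@8
I2 sub r5 <- r5,r3: IF@3 ID@6 stall=0 (-) EX@7 MEM@8 WB@9
I3 add r1 <- r4,r1: IF@6 ID@7 stall=1 (RAW on I1.r1 (WB@8)) EX@9 MEM@10 WB@11
I4 add r2 <- r3,r2: IF@7 ID@9 stall=0 (-) EX@10 MEM@11 WB@12
I5 mul r4 <- r2,r1: IF@9 ID@10 stall=2 (RAW on I4.r2 (WB@12)) EX@13 MEM@14 WB@15

Answer: 5 8 9 11 12 15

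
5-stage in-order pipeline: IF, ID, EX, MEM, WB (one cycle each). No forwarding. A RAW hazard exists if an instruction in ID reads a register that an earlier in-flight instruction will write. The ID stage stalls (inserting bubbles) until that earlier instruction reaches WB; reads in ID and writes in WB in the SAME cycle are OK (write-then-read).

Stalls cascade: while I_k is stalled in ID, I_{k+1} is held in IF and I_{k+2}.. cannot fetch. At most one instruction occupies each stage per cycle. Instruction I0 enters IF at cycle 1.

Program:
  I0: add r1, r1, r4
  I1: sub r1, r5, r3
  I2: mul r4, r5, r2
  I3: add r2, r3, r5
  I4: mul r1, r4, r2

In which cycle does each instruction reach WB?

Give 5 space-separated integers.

Answer: 5 6 7 8 11

Derivation:
I0 add r1 <- r1,r4: IF@1 ID@2 stall=0 (-) EX@3 MEM@4 WB@5
I1 sub r1 <- r5,r3: IF@2 ID@3 stall=0 (-) EX@4 MEM@5 WB@6
I2 mul r4 <- r5,r2: IF@3 ID@4 stall=0 (-) EX@5 MEM@6 WB@7
I3 add r2 <- r3,r5: IF@4 ID@5 stall=0 (-) EX@6 MEM@7 WB@8
I4 mul r1 <- r4,r2: IF@5 ID@6 stall=2 (RAW on I3.r2 (WB@8)) EX@9 MEM@10 WB@11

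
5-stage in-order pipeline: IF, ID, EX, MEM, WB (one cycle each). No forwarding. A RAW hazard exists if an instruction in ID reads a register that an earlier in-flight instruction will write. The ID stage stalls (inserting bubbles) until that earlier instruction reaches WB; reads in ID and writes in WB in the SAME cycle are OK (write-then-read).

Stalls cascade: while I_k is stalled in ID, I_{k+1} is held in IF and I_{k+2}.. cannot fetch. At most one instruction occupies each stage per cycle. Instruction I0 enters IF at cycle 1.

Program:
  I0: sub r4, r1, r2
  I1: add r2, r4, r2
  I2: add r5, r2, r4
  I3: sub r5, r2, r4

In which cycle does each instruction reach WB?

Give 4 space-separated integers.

I0 sub r4 <- r1,r2: IF@1 ID@2 stall=0 (-) EX@3 MEM@4 WB@5
I1 add r2 <- r4,r2: IF@2 ID@3 stall=2 (RAW on I0.r4 (WB@5)) EX@6 MEM@7 WB@8
I2 add r5 <- r2,r4: IF@3 ID@6 stall=2 (RAW on I1.r2 (WB@8)) EX@9 MEM@10 WB@11
I3 sub r5 <- r2,r4: IF@6 ID@9 stall=0 (-) EX@10 MEM@11 WB@12

Answer: 5 8 11 12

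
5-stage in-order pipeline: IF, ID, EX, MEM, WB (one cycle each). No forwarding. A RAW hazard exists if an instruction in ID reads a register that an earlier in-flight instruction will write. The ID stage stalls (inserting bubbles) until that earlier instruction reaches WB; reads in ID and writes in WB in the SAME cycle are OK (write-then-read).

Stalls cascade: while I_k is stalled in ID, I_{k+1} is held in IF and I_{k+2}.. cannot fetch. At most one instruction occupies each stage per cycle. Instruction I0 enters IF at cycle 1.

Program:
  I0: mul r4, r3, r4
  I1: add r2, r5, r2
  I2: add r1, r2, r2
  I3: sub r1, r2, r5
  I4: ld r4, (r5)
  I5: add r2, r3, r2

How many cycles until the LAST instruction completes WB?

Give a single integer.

I0 mul r4 <- r3,r4: IF@1 ID@2 stall=0 (-) EX@3 MEM@4 WB@5
I1 add r2 <- r5,r2: IF@2 ID@3 stall=0 (-) EX@4 MEM@5 WB@6
I2 add r1 <- r2,r2: IF@3 ID@4 stall=2 (RAW on I1.r2 (WB@6)) EX@7 MEM@8 WB@9
I3 sub r1 <- r2,r5: IF@4 ID@7 stall=0 (-) EX@8 MEM@9 WB@10
I4 ld r4 <- r5: IF@7 ID@8 stall=0 (-) EX@9 MEM@10 WB@11
I5 add r2 <- r3,r2: IF@8 ID@9 stall=0 (-) EX@10 MEM@11 WB@12

Answer: 12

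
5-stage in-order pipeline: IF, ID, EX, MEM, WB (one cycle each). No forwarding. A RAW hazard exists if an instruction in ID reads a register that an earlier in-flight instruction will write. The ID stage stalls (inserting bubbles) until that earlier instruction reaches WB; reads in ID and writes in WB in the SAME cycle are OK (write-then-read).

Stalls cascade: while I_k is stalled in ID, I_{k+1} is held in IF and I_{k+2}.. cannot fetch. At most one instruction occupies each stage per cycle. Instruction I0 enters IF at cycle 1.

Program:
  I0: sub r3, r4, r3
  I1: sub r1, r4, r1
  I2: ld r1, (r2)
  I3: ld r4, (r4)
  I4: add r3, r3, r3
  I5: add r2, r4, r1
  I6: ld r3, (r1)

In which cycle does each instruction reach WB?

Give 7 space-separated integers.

I0 sub r3 <- r4,r3: IF@1 ID@2 stall=0 (-) EX@3 MEM@4 WB@5
I1 sub r1 <- r4,r1: IF@2 ID@3 stall=0 (-) EX@4 MEM@5 WB@6
I2 ld r1 <- r2: IF@3 ID@4 stall=0 (-) EX@5 MEM@6 WB@7
I3 ld r4 <- r4: IF@4 ID@5 stall=0 (-) EX@6 MEM@7 WB@8
I4 add r3 <- r3,r3: IF@5 ID@6 stall=0 (-) EX@7 MEM@8 WB@9
I5 add r2 <- r4,r1: IF@6 ID@7 stall=1 (RAW on I3.r4 (WB@8)) EX@9 MEM@10 WB@11
I6 ld r3 <- r1: IF@7 ID@9 stall=0 (-) EX@10 MEM@11 WB@12

Answer: 5 6 7 8 9 11 12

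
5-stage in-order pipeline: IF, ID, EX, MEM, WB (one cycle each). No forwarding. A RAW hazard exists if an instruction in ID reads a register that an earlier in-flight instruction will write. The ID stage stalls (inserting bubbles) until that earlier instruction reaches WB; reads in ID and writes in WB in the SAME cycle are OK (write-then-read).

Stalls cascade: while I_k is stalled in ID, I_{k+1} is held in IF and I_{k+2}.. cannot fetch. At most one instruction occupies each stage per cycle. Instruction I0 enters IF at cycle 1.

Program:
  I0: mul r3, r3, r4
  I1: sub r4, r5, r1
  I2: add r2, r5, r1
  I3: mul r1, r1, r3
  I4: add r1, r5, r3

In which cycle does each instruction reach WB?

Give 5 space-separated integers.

Answer: 5 6 7 8 9

Derivation:
I0 mul r3 <- r3,r4: IF@1 ID@2 stall=0 (-) EX@3 MEM@4 WB@5
I1 sub r4 <- r5,r1: IF@2 ID@3 stall=0 (-) EX@4 MEM@5 WB@6
I2 add r2 <- r5,r1: IF@3 ID@4 stall=0 (-) EX@5 MEM@6 WB@7
I3 mul r1 <- r1,r3: IF@4 ID@5 stall=0 (-) EX@6 MEM@7 WB@8
I4 add r1 <- r5,r3: IF@5 ID@6 stall=0 (-) EX@7 MEM@8 WB@9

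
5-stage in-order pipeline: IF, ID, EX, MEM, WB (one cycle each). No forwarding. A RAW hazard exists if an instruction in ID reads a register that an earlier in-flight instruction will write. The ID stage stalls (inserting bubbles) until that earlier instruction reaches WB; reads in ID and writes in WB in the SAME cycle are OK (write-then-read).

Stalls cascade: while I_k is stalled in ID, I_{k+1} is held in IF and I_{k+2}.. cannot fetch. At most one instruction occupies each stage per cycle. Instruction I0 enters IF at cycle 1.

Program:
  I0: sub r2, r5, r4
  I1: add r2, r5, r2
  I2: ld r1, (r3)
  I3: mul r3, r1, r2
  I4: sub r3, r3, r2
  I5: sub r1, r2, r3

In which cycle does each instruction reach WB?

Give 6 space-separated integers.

I0 sub r2 <- r5,r4: IF@1 ID@2 stall=0 (-) EX@3 MEM@4 WB@5
I1 add r2 <- r5,r2: IF@2 ID@3 stall=2 (RAW on I0.r2 (WB@5)) EX@6 MEM@7 WB@8
I2 ld r1 <- r3: IF@3 ID@6 stall=0 (-) EX@7 MEM@8 WB@9
I3 mul r3 <- r1,r2: IF@6 ID@7 stall=2 (RAW on I2.r1 (WB@9)) EX@10 MEM@11 WB@12
I4 sub r3 <- r3,r2: IF@7 ID@10 stall=2 (RAW on I3.r3 (WB@12)) EX@13 MEM@14 WB@15
I5 sub r1 <- r2,r3: IF@10 ID@13 stall=2 (RAW on I4.r3 (WB@15)) EX@16 MEM@17 WB@18

Answer: 5 8 9 12 15 18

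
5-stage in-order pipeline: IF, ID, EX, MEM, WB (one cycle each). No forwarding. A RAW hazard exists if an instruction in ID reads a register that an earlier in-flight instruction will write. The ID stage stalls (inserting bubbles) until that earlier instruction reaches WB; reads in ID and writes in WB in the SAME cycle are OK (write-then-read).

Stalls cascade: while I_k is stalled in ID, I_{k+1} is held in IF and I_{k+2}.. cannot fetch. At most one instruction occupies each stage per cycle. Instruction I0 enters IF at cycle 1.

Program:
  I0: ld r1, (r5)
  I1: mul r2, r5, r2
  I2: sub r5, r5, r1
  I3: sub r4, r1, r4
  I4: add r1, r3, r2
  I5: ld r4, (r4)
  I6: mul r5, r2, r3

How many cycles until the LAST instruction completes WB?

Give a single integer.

Answer: 13

Derivation:
I0 ld r1 <- r5: IF@1 ID@2 stall=0 (-) EX@3 MEM@4 WB@5
I1 mul r2 <- r5,r2: IF@2 ID@3 stall=0 (-) EX@4 MEM@5 WB@6
I2 sub r5 <- r5,r1: IF@3 ID@4 stall=1 (RAW on I0.r1 (WB@5)) EX@6 MEM@7 WB@8
I3 sub r4 <- r1,r4: IF@4 ID@6 stall=0 (-) EX@7 MEM@8 WB@9
I4 add r1 <- r3,r2: IF@6 ID@7 stall=0 (-) EX@8 MEM@9 WB@10
I5 ld r4 <- r4: IF@7 ID@8 stall=1 (RAW on I3.r4 (WB@9)) EX@10 MEM@11 WB@12
I6 mul r5 <- r2,r3: IF@8 ID@10 stall=0 (-) EX@11 MEM@12 WB@13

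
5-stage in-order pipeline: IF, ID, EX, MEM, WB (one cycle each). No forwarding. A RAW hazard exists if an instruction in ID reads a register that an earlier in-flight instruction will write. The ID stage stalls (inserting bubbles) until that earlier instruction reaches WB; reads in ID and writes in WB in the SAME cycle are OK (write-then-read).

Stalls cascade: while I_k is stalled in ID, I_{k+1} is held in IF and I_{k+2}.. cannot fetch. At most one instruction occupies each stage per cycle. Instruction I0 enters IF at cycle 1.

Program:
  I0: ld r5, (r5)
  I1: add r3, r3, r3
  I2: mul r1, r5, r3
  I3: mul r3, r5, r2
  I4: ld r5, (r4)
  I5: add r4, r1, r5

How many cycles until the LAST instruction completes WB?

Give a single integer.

I0 ld r5 <- r5: IF@1 ID@2 stall=0 (-) EX@3 MEM@4 WB@5
I1 add r3 <- r3,r3: IF@2 ID@3 stall=0 (-) EX@4 MEM@5 WB@6
I2 mul r1 <- r5,r3: IF@3 ID@4 stall=2 (RAW on I1.r3 (WB@6)) EX@7 MEM@8 WB@9
I3 mul r3 <- r5,r2: IF@4 ID@7 stall=0 (-) EX@8 MEM@9 WB@10
I4 ld r5 <- r4: IF@7 ID@8 stall=0 (-) EX@9 MEM@10 WB@11
I5 add r4 <- r1,r5: IF@8 ID@9 stall=2 (RAW on I4.r5 (WB@11)) EX@12 MEM@13 WB@14

Answer: 14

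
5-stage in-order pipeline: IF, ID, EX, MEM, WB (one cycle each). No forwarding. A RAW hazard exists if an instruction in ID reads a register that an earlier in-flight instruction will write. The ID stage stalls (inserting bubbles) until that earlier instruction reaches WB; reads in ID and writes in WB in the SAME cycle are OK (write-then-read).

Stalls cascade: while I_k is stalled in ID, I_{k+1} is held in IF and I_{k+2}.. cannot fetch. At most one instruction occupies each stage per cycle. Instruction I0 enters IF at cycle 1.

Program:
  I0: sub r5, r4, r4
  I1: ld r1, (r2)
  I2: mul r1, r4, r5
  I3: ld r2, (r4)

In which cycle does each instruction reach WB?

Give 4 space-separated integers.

Answer: 5 6 8 9

Derivation:
I0 sub r5 <- r4,r4: IF@1 ID@2 stall=0 (-) EX@3 MEM@4 WB@5
I1 ld r1 <- r2: IF@2 ID@3 stall=0 (-) EX@4 MEM@5 WB@6
I2 mul r1 <- r4,r5: IF@3 ID@4 stall=1 (RAW on I0.r5 (WB@5)) EX@6 MEM@7 WB@8
I3 ld r2 <- r4: IF@4 ID@6 stall=0 (-) EX@7 MEM@8 WB@9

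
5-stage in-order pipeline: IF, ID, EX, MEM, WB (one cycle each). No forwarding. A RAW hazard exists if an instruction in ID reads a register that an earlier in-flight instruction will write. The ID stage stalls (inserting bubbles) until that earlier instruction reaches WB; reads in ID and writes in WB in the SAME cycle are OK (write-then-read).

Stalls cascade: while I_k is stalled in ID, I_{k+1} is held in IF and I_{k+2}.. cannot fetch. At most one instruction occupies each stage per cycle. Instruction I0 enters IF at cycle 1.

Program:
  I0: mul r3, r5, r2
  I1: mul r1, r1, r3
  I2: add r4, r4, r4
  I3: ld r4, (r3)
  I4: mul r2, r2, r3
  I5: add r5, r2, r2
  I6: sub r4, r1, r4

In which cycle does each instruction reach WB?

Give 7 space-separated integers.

I0 mul r3 <- r5,r2: IF@1 ID@2 stall=0 (-) EX@3 MEM@4 WB@5
I1 mul r1 <- r1,r3: IF@2 ID@3 stall=2 (RAW on I0.r3 (WB@5)) EX@6 MEM@7 WB@8
I2 add r4 <- r4,r4: IF@3 ID@6 stall=0 (-) EX@7 MEM@8 WB@9
I3 ld r4 <- r3: IF@6 ID@7 stall=0 (-) EX@8 MEM@9 WB@10
I4 mul r2 <- r2,r3: IF@7 ID@8 stall=0 (-) EX@9 MEM@10 WB@11
I5 add r5 <- r2,r2: IF@8 ID@9 stall=2 (RAW on I4.r2 (WB@11)) EX@12 MEM@13 WB@14
I6 sub r4 <- r1,r4: IF@9 ID@12 stall=0 (-) EX@13 MEM@14 WB@15

Answer: 5 8 9 10 11 14 15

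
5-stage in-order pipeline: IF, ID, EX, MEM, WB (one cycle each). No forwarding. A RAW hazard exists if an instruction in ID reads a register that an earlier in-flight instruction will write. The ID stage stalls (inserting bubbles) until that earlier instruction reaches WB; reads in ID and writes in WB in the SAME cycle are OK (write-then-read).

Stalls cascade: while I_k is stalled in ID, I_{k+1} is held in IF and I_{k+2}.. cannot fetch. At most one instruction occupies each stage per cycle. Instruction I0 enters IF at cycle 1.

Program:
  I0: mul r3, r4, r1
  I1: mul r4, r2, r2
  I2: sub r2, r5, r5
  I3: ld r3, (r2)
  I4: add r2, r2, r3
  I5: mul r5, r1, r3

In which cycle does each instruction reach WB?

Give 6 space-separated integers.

Answer: 5 6 7 10 13 14

Derivation:
I0 mul r3 <- r4,r1: IF@1 ID@2 stall=0 (-) EX@3 MEM@4 WB@5
I1 mul r4 <- r2,r2: IF@2 ID@3 stall=0 (-) EX@4 MEM@5 WB@6
I2 sub r2 <- r5,r5: IF@3 ID@4 stall=0 (-) EX@5 MEM@6 WB@7
I3 ld r3 <- r2: IF@4 ID@5 stall=2 (RAW on I2.r2 (WB@7)) EX@8 MEM@9 WB@10
I4 add r2 <- r2,r3: IF@5 ID@8 stall=2 (RAW on I3.r3 (WB@10)) EX@11 MEM@12 WB@13
I5 mul r5 <- r1,r3: IF@8 ID@11 stall=0 (-) EX@12 MEM@13 WB@14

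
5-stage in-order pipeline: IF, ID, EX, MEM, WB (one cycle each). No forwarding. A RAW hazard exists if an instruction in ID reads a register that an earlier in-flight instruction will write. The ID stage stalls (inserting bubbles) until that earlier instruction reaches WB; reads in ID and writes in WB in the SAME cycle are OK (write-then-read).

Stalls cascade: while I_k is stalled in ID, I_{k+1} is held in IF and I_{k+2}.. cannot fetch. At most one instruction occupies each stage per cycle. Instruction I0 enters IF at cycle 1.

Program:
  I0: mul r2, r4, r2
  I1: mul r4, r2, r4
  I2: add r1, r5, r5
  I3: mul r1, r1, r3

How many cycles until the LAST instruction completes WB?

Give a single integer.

Answer: 12

Derivation:
I0 mul r2 <- r4,r2: IF@1 ID@2 stall=0 (-) EX@3 MEM@4 WB@5
I1 mul r4 <- r2,r4: IF@2 ID@3 stall=2 (RAW on I0.r2 (WB@5)) EX@6 MEM@7 WB@8
I2 add r1 <- r5,r5: IF@3 ID@6 stall=0 (-) EX@7 MEM@8 WB@9
I3 mul r1 <- r1,r3: IF@6 ID@7 stall=2 (RAW on I2.r1 (WB@9)) EX@10 MEM@11 WB@12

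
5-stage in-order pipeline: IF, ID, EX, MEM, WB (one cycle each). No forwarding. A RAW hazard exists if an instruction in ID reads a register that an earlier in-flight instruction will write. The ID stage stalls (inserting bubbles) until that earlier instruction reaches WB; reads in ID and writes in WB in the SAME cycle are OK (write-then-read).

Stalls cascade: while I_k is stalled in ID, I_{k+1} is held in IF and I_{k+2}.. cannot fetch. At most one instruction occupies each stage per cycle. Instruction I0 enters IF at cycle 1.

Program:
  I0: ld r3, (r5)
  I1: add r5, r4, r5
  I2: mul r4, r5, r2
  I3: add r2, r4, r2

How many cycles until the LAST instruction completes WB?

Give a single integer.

Answer: 12

Derivation:
I0 ld r3 <- r5: IF@1 ID@2 stall=0 (-) EX@3 MEM@4 WB@5
I1 add r5 <- r4,r5: IF@2 ID@3 stall=0 (-) EX@4 MEM@5 WB@6
I2 mul r4 <- r5,r2: IF@3 ID@4 stall=2 (RAW on I1.r5 (WB@6)) EX@7 MEM@8 WB@9
I3 add r2 <- r4,r2: IF@4 ID@7 stall=2 (RAW on I2.r4 (WB@9)) EX@10 MEM@11 WB@12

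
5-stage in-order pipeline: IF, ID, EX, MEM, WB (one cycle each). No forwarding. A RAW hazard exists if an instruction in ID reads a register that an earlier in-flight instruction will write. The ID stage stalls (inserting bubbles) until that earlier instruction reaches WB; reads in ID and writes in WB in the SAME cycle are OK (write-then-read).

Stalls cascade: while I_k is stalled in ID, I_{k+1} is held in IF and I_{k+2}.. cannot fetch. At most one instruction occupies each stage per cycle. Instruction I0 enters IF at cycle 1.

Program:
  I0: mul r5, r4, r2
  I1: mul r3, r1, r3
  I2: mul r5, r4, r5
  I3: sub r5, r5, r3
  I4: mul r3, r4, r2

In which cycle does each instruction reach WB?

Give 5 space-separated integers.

I0 mul r5 <- r4,r2: IF@1 ID@2 stall=0 (-) EX@3 MEM@4 WB@5
I1 mul r3 <- r1,r3: IF@2 ID@3 stall=0 (-) EX@4 MEM@5 WB@6
I2 mul r5 <- r4,r5: IF@3 ID@4 stall=1 (RAW on I0.r5 (WB@5)) EX@6 MEM@7 WB@8
I3 sub r5 <- r5,r3: IF@4 ID@6 stall=2 (RAW on I2.r5 (WB@8)) EX@9 MEM@10 WB@11
I4 mul r3 <- r4,r2: IF@6 ID@9 stall=0 (-) EX@10 MEM@11 WB@12

Answer: 5 6 8 11 12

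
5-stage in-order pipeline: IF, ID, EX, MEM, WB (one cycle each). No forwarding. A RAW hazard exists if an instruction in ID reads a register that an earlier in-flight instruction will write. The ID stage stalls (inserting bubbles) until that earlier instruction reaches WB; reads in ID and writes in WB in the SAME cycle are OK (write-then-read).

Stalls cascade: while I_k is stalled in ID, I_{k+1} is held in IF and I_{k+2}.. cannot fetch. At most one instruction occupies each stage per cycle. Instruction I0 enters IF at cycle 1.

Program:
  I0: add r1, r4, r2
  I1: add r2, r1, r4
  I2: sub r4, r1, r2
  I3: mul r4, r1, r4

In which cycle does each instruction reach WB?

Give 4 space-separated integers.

Answer: 5 8 11 14

Derivation:
I0 add r1 <- r4,r2: IF@1 ID@2 stall=0 (-) EX@3 MEM@4 WB@5
I1 add r2 <- r1,r4: IF@2 ID@3 stall=2 (RAW on I0.r1 (WB@5)) EX@6 MEM@7 WB@8
I2 sub r4 <- r1,r2: IF@3 ID@6 stall=2 (RAW on I1.r2 (WB@8)) EX@9 MEM@10 WB@11
I3 mul r4 <- r1,r4: IF@6 ID@9 stall=2 (RAW on I2.r4 (WB@11)) EX@12 MEM@13 WB@14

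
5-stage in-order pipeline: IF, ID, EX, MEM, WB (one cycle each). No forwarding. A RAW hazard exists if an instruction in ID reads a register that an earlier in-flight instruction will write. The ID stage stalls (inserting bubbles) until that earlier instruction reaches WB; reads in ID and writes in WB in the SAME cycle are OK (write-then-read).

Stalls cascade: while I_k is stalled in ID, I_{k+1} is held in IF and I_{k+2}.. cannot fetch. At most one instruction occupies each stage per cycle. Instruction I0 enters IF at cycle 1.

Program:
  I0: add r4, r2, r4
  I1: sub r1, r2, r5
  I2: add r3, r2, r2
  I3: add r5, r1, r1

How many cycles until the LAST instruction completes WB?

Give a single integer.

I0 add r4 <- r2,r4: IF@1 ID@2 stall=0 (-) EX@3 MEM@4 WB@5
I1 sub r1 <- r2,r5: IF@2 ID@3 stall=0 (-) EX@4 MEM@5 WB@6
I2 add r3 <- r2,r2: IF@3 ID@4 stall=0 (-) EX@5 MEM@6 WB@7
I3 add r5 <- r1,r1: IF@4 ID@5 stall=1 (RAW on I1.r1 (WB@6)) EX@7 MEM@8 WB@9

Answer: 9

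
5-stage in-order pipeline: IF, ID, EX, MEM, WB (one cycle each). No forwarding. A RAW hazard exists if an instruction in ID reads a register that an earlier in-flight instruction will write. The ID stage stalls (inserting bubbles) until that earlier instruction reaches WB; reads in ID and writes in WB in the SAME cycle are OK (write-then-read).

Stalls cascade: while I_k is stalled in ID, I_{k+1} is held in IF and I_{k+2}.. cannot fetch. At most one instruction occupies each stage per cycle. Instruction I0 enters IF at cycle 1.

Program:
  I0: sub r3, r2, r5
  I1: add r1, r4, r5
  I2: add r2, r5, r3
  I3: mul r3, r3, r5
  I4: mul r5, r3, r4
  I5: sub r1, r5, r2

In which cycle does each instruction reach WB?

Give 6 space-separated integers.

Answer: 5 6 8 9 12 15

Derivation:
I0 sub r3 <- r2,r5: IF@1 ID@2 stall=0 (-) EX@3 MEM@4 WB@5
I1 add r1 <- r4,r5: IF@2 ID@3 stall=0 (-) EX@4 MEM@5 WB@6
I2 add r2 <- r5,r3: IF@3 ID@4 stall=1 (RAW on I0.r3 (WB@5)) EX@6 MEM@7 WB@8
I3 mul r3 <- r3,r5: IF@4 ID@6 stall=0 (-) EX@7 MEM@8 WB@9
I4 mul r5 <- r3,r4: IF@6 ID@7 stall=2 (RAW on I3.r3 (WB@9)) EX@10 MEM@11 WB@12
I5 sub r1 <- r5,r2: IF@7 ID@10 stall=2 (RAW on I4.r5 (WB@12)) EX@13 MEM@14 WB@15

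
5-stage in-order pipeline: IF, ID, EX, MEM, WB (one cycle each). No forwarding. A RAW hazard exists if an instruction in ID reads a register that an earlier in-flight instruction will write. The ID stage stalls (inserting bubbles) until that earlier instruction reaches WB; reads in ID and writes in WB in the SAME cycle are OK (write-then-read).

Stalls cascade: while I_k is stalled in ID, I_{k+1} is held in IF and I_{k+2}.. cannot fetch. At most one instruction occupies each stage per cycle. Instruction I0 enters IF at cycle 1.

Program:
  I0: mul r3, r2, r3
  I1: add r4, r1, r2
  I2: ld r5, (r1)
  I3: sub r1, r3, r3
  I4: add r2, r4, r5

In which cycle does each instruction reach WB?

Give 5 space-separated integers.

Answer: 5 6 7 8 10

Derivation:
I0 mul r3 <- r2,r3: IF@1 ID@2 stall=0 (-) EX@3 MEM@4 WB@5
I1 add r4 <- r1,r2: IF@2 ID@3 stall=0 (-) EX@4 MEM@5 WB@6
I2 ld r5 <- r1: IF@3 ID@4 stall=0 (-) EX@5 MEM@6 WB@7
I3 sub r1 <- r3,r3: IF@4 ID@5 stall=0 (-) EX@6 MEM@7 WB@8
I4 add r2 <- r4,r5: IF@5 ID@6 stall=1 (RAW on I2.r5 (WB@7)) EX@8 MEM@9 WB@10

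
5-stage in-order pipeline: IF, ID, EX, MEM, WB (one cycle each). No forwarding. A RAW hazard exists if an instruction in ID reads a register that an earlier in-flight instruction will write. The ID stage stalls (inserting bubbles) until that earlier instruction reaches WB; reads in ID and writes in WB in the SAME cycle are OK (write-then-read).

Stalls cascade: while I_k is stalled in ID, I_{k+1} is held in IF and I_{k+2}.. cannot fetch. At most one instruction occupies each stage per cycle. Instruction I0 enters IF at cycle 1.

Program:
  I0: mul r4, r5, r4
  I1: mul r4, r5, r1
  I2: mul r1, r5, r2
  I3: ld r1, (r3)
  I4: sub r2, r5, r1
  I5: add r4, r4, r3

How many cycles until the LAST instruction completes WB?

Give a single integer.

I0 mul r4 <- r5,r4: IF@1 ID@2 stall=0 (-) EX@3 MEM@4 WB@5
I1 mul r4 <- r5,r1: IF@2 ID@3 stall=0 (-) EX@4 MEM@5 WB@6
I2 mul r1 <- r5,r2: IF@3 ID@4 stall=0 (-) EX@5 MEM@6 WB@7
I3 ld r1 <- r3: IF@4 ID@5 stall=0 (-) EX@6 MEM@7 WB@8
I4 sub r2 <- r5,r1: IF@5 ID@6 stall=2 (RAW on I3.r1 (WB@8)) EX@9 MEM@10 WB@11
I5 add r4 <- r4,r3: IF@6 ID@9 stall=0 (-) EX@10 MEM@11 WB@12

Answer: 12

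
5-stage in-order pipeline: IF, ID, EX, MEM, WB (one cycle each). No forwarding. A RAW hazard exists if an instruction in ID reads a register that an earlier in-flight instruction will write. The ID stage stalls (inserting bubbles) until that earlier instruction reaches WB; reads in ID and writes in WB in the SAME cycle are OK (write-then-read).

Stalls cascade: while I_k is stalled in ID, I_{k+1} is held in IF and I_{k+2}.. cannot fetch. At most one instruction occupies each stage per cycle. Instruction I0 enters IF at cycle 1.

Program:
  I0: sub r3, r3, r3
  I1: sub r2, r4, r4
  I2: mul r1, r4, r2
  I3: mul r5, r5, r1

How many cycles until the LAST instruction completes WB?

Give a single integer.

Answer: 12

Derivation:
I0 sub r3 <- r3,r3: IF@1 ID@2 stall=0 (-) EX@3 MEM@4 WB@5
I1 sub r2 <- r4,r4: IF@2 ID@3 stall=0 (-) EX@4 MEM@5 WB@6
I2 mul r1 <- r4,r2: IF@3 ID@4 stall=2 (RAW on I1.r2 (WB@6)) EX@7 MEM@8 WB@9
I3 mul r5 <- r5,r1: IF@4 ID@7 stall=2 (RAW on I2.r1 (WB@9)) EX@10 MEM@11 WB@12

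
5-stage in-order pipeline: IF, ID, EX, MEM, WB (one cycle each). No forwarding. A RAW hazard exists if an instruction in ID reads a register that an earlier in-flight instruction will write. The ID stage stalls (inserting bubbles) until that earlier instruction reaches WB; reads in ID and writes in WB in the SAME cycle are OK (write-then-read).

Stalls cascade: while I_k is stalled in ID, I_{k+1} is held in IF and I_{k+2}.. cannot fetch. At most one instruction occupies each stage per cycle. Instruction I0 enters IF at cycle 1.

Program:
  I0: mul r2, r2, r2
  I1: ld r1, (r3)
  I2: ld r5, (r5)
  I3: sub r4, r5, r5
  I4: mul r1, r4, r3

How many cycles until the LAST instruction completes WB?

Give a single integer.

Answer: 13

Derivation:
I0 mul r2 <- r2,r2: IF@1 ID@2 stall=0 (-) EX@3 MEM@4 WB@5
I1 ld r1 <- r3: IF@2 ID@3 stall=0 (-) EX@4 MEM@5 WB@6
I2 ld r5 <- r5: IF@3 ID@4 stall=0 (-) EX@5 MEM@6 WB@7
I3 sub r4 <- r5,r5: IF@4 ID@5 stall=2 (RAW on I2.r5 (WB@7)) EX@8 MEM@9 WB@10
I4 mul r1 <- r4,r3: IF@5 ID@8 stall=2 (RAW on I3.r4 (WB@10)) EX@11 MEM@12 WB@13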